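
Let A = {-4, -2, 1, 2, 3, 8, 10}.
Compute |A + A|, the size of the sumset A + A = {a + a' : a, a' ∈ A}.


A + A = {a + a' : a, a' ∈ A}; |A| = 7.
General bounds: 2|A| - 1 ≤ |A + A| ≤ |A|(|A|+1)/2, i.e. 13 ≤ |A + A| ≤ 28.
Lower bound 2|A|-1 is attained iff A is an arithmetic progression.
Enumerate sums a + a' for a ≤ a' (symmetric, so this suffices):
a = -4: -4+-4=-8, -4+-2=-6, -4+1=-3, -4+2=-2, -4+3=-1, -4+8=4, -4+10=6
a = -2: -2+-2=-4, -2+1=-1, -2+2=0, -2+3=1, -2+8=6, -2+10=8
a = 1: 1+1=2, 1+2=3, 1+3=4, 1+8=9, 1+10=11
a = 2: 2+2=4, 2+3=5, 2+8=10, 2+10=12
a = 3: 3+3=6, 3+8=11, 3+10=13
a = 8: 8+8=16, 8+10=18
a = 10: 10+10=20
Distinct sums: {-8, -6, -4, -3, -2, -1, 0, 1, 2, 3, 4, 5, 6, 8, 9, 10, 11, 12, 13, 16, 18, 20}
|A + A| = 22

|A + A| = 22


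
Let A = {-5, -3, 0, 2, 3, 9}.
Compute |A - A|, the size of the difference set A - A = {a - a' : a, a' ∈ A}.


A - A = {a - a' : a, a' ∈ A}; |A| = 6.
Bounds: 2|A|-1 ≤ |A - A| ≤ |A|² - |A| + 1, i.e. 11 ≤ |A - A| ≤ 31.
Note: 0 ∈ A - A always (from a - a). The set is symmetric: if d ∈ A - A then -d ∈ A - A.
Enumerate nonzero differences d = a - a' with a > a' (then include -d):
Positive differences: {1, 2, 3, 5, 6, 7, 8, 9, 12, 14}
Full difference set: {0} ∪ (positive diffs) ∪ (negative diffs).
|A - A| = 1 + 2·10 = 21 (matches direct enumeration: 21).

|A - A| = 21


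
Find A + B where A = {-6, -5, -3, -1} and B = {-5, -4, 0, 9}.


A + B = {a + b : a ∈ A, b ∈ B}.
Enumerate all |A|·|B| = 4·4 = 16 pairs (a, b) and collect distinct sums.
a = -6: -6+-5=-11, -6+-4=-10, -6+0=-6, -6+9=3
a = -5: -5+-5=-10, -5+-4=-9, -5+0=-5, -5+9=4
a = -3: -3+-5=-8, -3+-4=-7, -3+0=-3, -3+9=6
a = -1: -1+-5=-6, -1+-4=-5, -1+0=-1, -1+9=8
Collecting distinct sums: A + B = {-11, -10, -9, -8, -7, -6, -5, -3, -1, 3, 4, 6, 8}
|A + B| = 13

A + B = {-11, -10, -9, -8, -7, -6, -5, -3, -1, 3, 4, 6, 8}


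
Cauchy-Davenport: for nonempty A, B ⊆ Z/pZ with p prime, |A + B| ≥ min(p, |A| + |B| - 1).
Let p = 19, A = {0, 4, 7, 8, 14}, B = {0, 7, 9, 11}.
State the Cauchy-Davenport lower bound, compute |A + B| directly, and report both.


Cauchy-Davenport: |A + B| ≥ min(p, |A| + |B| - 1) for A, B nonempty in Z/pZ.
|A| = 5, |B| = 4, p = 19.
CD lower bound = min(19, 5 + 4 - 1) = min(19, 8) = 8.
Compute A + B mod 19 directly:
a = 0: 0+0=0, 0+7=7, 0+9=9, 0+11=11
a = 4: 4+0=4, 4+7=11, 4+9=13, 4+11=15
a = 7: 7+0=7, 7+7=14, 7+9=16, 7+11=18
a = 8: 8+0=8, 8+7=15, 8+9=17, 8+11=0
a = 14: 14+0=14, 14+7=2, 14+9=4, 14+11=6
A + B = {0, 2, 4, 6, 7, 8, 9, 11, 13, 14, 15, 16, 17, 18}, so |A + B| = 14.
Verify: 14 ≥ 8? Yes ✓.

CD lower bound = 8, actual |A + B| = 14.


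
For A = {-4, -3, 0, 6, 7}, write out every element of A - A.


A - A = {a - a' : a, a' ∈ A}.
Compute a - a' for each ordered pair (a, a'):
a = -4: -4--4=0, -4--3=-1, -4-0=-4, -4-6=-10, -4-7=-11
a = -3: -3--4=1, -3--3=0, -3-0=-3, -3-6=-9, -3-7=-10
a = 0: 0--4=4, 0--3=3, 0-0=0, 0-6=-6, 0-7=-7
a = 6: 6--4=10, 6--3=9, 6-0=6, 6-6=0, 6-7=-1
a = 7: 7--4=11, 7--3=10, 7-0=7, 7-6=1, 7-7=0
Collecting distinct values (and noting 0 appears from a-a):
A - A = {-11, -10, -9, -7, -6, -4, -3, -1, 0, 1, 3, 4, 6, 7, 9, 10, 11}
|A - A| = 17

A - A = {-11, -10, -9, -7, -6, -4, -3, -1, 0, 1, 3, 4, 6, 7, 9, 10, 11}


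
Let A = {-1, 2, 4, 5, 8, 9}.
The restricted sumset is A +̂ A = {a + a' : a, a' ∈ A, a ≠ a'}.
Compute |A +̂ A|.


Restricted sumset: A +̂ A = {a + a' : a ∈ A, a' ∈ A, a ≠ a'}.
Equivalently, take A + A and drop any sum 2a that is achievable ONLY as a + a for a ∈ A (i.e. sums representable only with equal summands).
Enumerate pairs (a, a') with a < a' (symmetric, so each unordered pair gives one sum; this covers all a ≠ a'):
  -1 + 2 = 1
  -1 + 4 = 3
  -1 + 5 = 4
  -1 + 8 = 7
  -1 + 9 = 8
  2 + 4 = 6
  2 + 5 = 7
  2 + 8 = 10
  2 + 9 = 11
  4 + 5 = 9
  4 + 8 = 12
  4 + 9 = 13
  5 + 8 = 13
  5 + 9 = 14
  8 + 9 = 17
Collected distinct sums: {1, 3, 4, 6, 7, 8, 9, 10, 11, 12, 13, 14, 17}
|A +̂ A| = 13
(Reference bound: |A +̂ A| ≥ 2|A| - 3 for |A| ≥ 2, with |A| = 6 giving ≥ 9.)

|A +̂ A| = 13


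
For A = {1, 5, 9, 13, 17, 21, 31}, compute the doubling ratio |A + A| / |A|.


|A| = 7.
Compute A + A by enumerating all 49 pairs.
A + A = {2, 6, 10, 14, 18, 22, 26, 30, 32, 34, 36, 38, 40, 42, 44, 48, 52, 62}, so |A + A| = 18.
K = |A + A| / |A| = 18/7 (already in lowest terms) ≈ 2.5714.
Reference: AP of size 7 gives K = 13/7 ≈ 1.8571; a fully generic set of size 7 gives K ≈ 4.0000.

|A| = 7, |A + A| = 18, K = 18/7.


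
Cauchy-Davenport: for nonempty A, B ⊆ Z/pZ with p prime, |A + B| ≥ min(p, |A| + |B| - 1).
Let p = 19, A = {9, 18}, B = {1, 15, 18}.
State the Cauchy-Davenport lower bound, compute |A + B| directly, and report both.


Cauchy-Davenport: |A + B| ≥ min(p, |A| + |B| - 1) for A, B nonempty in Z/pZ.
|A| = 2, |B| = 3, p = 19.
CD lower bound = min(19, 2 + 3 - 1) = min(19, 4) = 4.
Compute A + B mod 19 directly:
a = 9: 9+1=10, 9+15=5, 9+18=8
a = 18: 18+1=0, 18+15=14, 18+18=17
A + B = {0, 5, 8, 10, 14, 17}, so |A + B| = 6.
Verify: 6 ≥ 4? Yes ✓.

CD lower bound = 4, actual |A + B| = 6.


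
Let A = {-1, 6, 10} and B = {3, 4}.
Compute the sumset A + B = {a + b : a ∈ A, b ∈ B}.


A + B = {a + b : a ∈ A, b ∈ B}.
Enumerate all |A|·|B| = 3·2 = 6 pairs (a, b) and collect distinct sums.
a = -1: -1+3=2, -1+4=3
a = 6: 6+3=9, 6+4=10
a = 10: 10+3=13, 10+4=14
Collecting distinct sums: A + B = {2, 3, 9, 10, 13, 14}
|A + B| = 6

A + B = {2, 3, 9, 10, 13, 14}


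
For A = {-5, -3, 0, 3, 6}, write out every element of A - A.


A - A = {a - a' : a, a' ∈ A}.
Compute a - a' for each ordered pair (a, a'):
a = -5: -5--5=0, -5--3=-2, -5-0=-5, -5-3=-8, -5-6=-11
a = -3: -3--5=2, -3--3=0, -3-0=-3, -3-3=-6, -3-6=-9
a = 0: 0--5=5, 0--3=3, 0-0=0, 0-3=-3, 0-6=-6
a = 3: 3--5=8, 3--3=6, 3-0=3, 3-3=0, 3-6=-3
a = 6: 6--5=11, 6--3=9, 6-0=6, 6-3=3, 6-6=0
Collecting distinct values (and noting 0 appears from a-a):
A - A = {-11, -9, -8, -6, -5, -3, -2, 0, 2, 3, 5, 6, 8, 9, 11}
|A - A| = 15

A - A = {-11, -9, -8, -6, -5, -3, -2, 0, 2, 3, 5, 6, 8, 9, 11}


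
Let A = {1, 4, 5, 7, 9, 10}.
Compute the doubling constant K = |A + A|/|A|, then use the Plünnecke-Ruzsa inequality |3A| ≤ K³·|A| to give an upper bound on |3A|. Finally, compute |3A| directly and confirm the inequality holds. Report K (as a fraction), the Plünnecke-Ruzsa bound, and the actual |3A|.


|A| = 6.
Step 1: Compute A + A by enumerating all 36 pairs.
A + A = {2, 5, 6, 8, 9, 10, 11, 12, 13, 14, 15, 16, 17, 18, 19, 20}, so |A + A| = 16.
Step 2: Doubling constant K = |A + A|/|A| = 16/6 = 16/6 ≈ 2.6667.
Step 3: Plünnecke-Ruzsa gives |3A| ≤ K³·|A| = (2.6667)³ · 6 ≈ 113.7778.
Step 4: Compute 3A = A + A + A directly by enumerating all triples (a,b,c) ∈ A³; |3A| = 25.
Step 5: Check 25 ≤ 113.7778? Yes ✓.

K = 16/6, Plünnecke-Ruzsa bound K³|A| ≈ 113.7778, |3A| = 25, inequality holds.


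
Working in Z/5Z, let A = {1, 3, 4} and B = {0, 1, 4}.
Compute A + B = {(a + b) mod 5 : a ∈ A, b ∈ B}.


Work in Z/5Z: reduce every sum a + b modulo 5.
Enumerate all 9 pairs:
a = 1: 1+0=1, 1+1=2, 1+4=0
a = 3: 3+0=3, 3+1=4, 3+4=2
a = 4: 4+0=4, 4+1=0, 4+4=3
Distinct residues collected: {0, 1, 2, 3, 4}
|A + B| = 5 (out of 5 total residues).

A + B = {0, 1, 2, 3, 4}


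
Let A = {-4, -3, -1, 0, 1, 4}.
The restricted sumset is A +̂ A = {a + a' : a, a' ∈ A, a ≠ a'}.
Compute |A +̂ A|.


Restricted sumset: A +̂ A = {a + a' : a ∈ A, a' ∈ A, a ≠ a'}.
Equivalently, take A + A and drop any sum 2a that is achievable ONLY as a + a for a ∈ A (i.e. sums representable only with equal summands).
Enumerate pairs (a, a') with a < a' (symmetric, so each unordered pair gives one sum; this covers all a ≠ a'):
  -4 + -3 = -7
  -4 + -1 = -5
  -4 + 0 = -4
  -4 + 1 = -3
  -4 + 4 = 0
  -3 + -1 = -4
  -3 + 0 = -3
  -3 + 1 = -2
  -3 + 4 = 1
  -1 + 0 = -1
  -1 + 1 = 0
  -1 + 4 = 3
  0 + 1 = 1
  0 + 4 = 4
  1 + 4 = 5
Collected distinct sums: {-7, -5, -4, -3, -2, -1, 0, 1, 3, 4, 5}
|A +̂ A| = 11
(Reference bound: |A +̂ A| ≥ 2|A| - 3 for |A| ≥ 2, with |A| = 6 giving ≥ 9.)

|A +̂ A| = 11


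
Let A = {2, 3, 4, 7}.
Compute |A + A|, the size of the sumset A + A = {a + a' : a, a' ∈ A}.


A + A = {a + a' : a, a' ∈ A}; |A| = 4.
General bounds: 2|A| - 1 ≤ |A + A| ≤ |A|(|A|+1)/2, i.e. 7 ≤ |A + A| ≤ 10.
Lower bound 2|A|-1 is attained iff A is an arithmetic progression.
Enumerate sums a + a' for a ≤ a' (symmetric, so this suffices):
a = 2: 2+2=4, 2+3=5, 2+4=6, 2+7=9
a = 3: 3+3=6, 3+4=7, 3+7=10
a = 4: 4+4=8, 4+7=11
a = 7: 7+7=14
Distinct sums: {4, 5, 6, 7, 8, 9, 10, 11, 14}
|A + A| = 9

|A + A| = 9


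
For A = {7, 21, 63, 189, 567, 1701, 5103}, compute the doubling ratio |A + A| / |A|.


|A| = 7.
Compute A + A by enumerating all 49 pairs.
A + A = {14, 28, 42, 70, 84, 126, 196, 210, 252, 378, 574, 588, 630, 756, 1134, 1708, 1722, 1764, 1890, 2268, 3402, 5110, 5124, 5166, 5292, 5670, 6804, 10206}, so |A + A| = 28.
K = |A + A| / |A| = 28/7 = 4/1 ≈ 4.0000.
Reference: AP of size 7 gives K = 13/7 ≈ 1.8571; a fully generic set of size 7 gives K ≈ 4.0000.

|A| = 7, |A + A| = 28, K = 28/7 = 4/1.


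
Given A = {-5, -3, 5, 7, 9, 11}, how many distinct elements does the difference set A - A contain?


A - A = {a - a' : a, a' ∈ A}; |A| = 6.
Bounds: 2|A|-1 ≤ |A - A| ≤ |A|² - |A| + 1, i.e. 11 ≤ |A - A| ≤ 31.
Note: 0 ∈ A - A always (from a - a). The set is symmetric: if d ∈ A - A then -d ∈ A - A.
Enumerate nonzero differences d = a - a' with a > a' (then include -d):
Positive differences: {2, 4, 6, 8, 10, 12, 14, 16}
Full difference set: {0} ∪ (positive diffs) ∪ (negative diffs).
|A - A| = 1 + 2·8 = 17 (matches direct enumeration: 17).

|A - A| = 17


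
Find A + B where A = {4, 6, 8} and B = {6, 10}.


A + B = {a + b : a ∈ A, b ∈ B}.
Enumerate all |A|·|B| = 3·2 = 6 pairs (a, b) and collect distinct sums.
a = 4: 4+6=10, 4+10=14
a = 6: 6+6=12, 6+10=16
a = 8: 8+6=14, 8+10=18
Collecting distinct sums: A + B = {10, 12, 14, 16, 18}
|A + B| = 5

A + B = {10, 12, 14, 16, 18}


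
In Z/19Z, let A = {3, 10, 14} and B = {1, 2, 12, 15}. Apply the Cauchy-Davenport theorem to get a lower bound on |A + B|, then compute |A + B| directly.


Cauchy-Davenport: |A + B| ≥ min(p, |A| + |B| - 1) for A, B nonempty in Z/pZ.
|A| = 3, |B| = 4, p = 19.
CD lower bound = min(19, 3 + 4 - 1) = min(19, 6) = 6.
Compute A + B mod 19 directly:
a = 3: 3+1=4, 3+2=5, 3+12=15, 3+15=18
a = 10: 10+1=11, 10+2=12, 10+12=3, 10+15=6
a = 14: 14+1=15, 14+2=16, 14+12=7, 14+15=10
A + B = {3, 4, 5, 6, 7, 10, 11, 12, 15, 16, 18}, so |A + B| = 11.
Verify: 11 ≥ 6? Yes ✓.

CD lower bound = 6, actual |A + B| = 11.


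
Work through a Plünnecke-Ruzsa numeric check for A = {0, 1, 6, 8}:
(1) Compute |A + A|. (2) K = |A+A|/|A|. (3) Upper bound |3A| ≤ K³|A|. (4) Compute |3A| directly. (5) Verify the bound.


|A| = 4.
Step 1: Compute A + A by enumerating all 16 pairs.
A + A = {0, 1, 2, 6, 7, 8, 9, 12, 14, 16}, so |A + A| = 10.
Step 2: Doubling constant K = |A + A|/|A| = 10/4 = 10/4 ≈ 2.5000.
Step 3: Plünnecke-Ruzsa gives |3A| ≤ K³·|A| = (2.5000)³ · 4 ≈ 62.5000.
Step 4: Compute 3A = A + A + A directly by enumerating all triples (a,b,c) ∈ A³; |3A| = 19.
Step 5: Check 19 ≤ 62.5000? Yes ✓.

K = 10/4, Plünnecke-Ruzsa bound K³|A| ≈ 62.5000, |3A| = 19, inequality holds.


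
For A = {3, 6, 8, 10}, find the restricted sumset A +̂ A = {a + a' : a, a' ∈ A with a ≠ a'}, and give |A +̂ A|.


Restricted sumset: A +̂ A = {a + a' : a ∈ A, a' ∈ A, a ≠ a'}.
Equivalently, take A + A and drop any sum 2a that is achievable ONLY as a + a for a ∈ A (i.e. sums representable only with equal summands).
Enumerate pairs (a, a') with a < a' (symmetric, so each unordered pair gives one sum; this covers all a ≠ a'):
  3 + 6 = 9
  3 + 8 = 11
  3 + 10 = 13
  6 + 8 = 14
  6 + 10 = 16
  8 + 10 = 18
Collected distinct sums: {9, 11, 13, 14, 16, 18}
|A +̂ A| = 6
(Reference bound: |A +̂ A| ≥ 2|A| - 3 for |A| ≥ 2, with |A| = 4 giving ≥ 5.)

|A +̂ A| = 6


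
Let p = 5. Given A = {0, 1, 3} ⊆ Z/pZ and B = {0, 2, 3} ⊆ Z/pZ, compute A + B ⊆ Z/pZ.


Work in Z/5Z: reduce every sum a + b modulo 5.
Enumerate all 9 pairs:
a = 0: 0+0=0, 0+2=2, 0+3=3
a = 1: 1+0=1, 1+2=3, 1+3=4
a = 3: 3+0=3, 3+2=0, 3+3=1
Distinct residues collected: {0, 1, 2, 3, 4}
|A + B| = 5 (out of 5 total residues).

A + B = {0, 1, 2, 3, 4}


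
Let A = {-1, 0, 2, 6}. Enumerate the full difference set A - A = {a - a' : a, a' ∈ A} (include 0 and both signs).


A - A = {a - a' : a, a' ∈ A}.
Compute a - a' for each ordered pair (a, a'):
a = -1: -1--1=0, -1-0=-1, -1-2=-3, -1-6=-7
a = 0: 0--1=1, 0-0=0, 0-2=-2, 0-6=-6
a = 2: 2--1=3, 2-0=2, 2-2=0, 2-6=-4
a = 6: 6--1=7, 6-0=6, 6-2=4, 6-6=0
Collecting distinct values (and noting 0 appears from a-a):
A - A = {-7, -6, -4, -3, -2, -1, 0, 1, 2, 3, 4, 6, 7}
|A - A| = 13

A - A = {-7, -6, -4, -3, -2, -1, 0, 1, 2, 3, 4, 6, 7}


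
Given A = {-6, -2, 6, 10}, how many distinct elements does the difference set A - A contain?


A - A = {a - a' : a, a' ∈ A}; |A| = 4.
Bounds: 2|A|-1 ≤ |A - A| ≤ |A|² - |A| + 1, i.e. 7 ≤ |A - A| ≤ 13.
Note: 0 ∈ A - A always (from a - a). The set is symmetric: if d ∈ A - A then -d ∈ A - A.
Enumerate nonzero differences d = a - a' with a > a' (then include -d):
Positive differences: {4, 8, 12, 16}
Full difference set: {0} ∪ (positive diffs) ∪ (negative diffs).
|A - A| = 1 + 2·4 = 9 (matches direct enumeration: 9).

|A - A| = 9


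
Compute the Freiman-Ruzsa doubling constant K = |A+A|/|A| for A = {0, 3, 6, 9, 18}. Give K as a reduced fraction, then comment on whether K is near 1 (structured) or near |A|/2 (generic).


|A| = 5.
Compute A + A by enumerating all 25 pairs.
A + A = {0, 3, 6, 9, 12, 15, 18, 21, 24, 27, 36}, so |A + A| = 11.
K = |A + A| / |A| = 11/5 (already in lowest terms) ≈ 2.2000.
Reference: AP of size 5 gives K = 9/5 ≈ 1.8000; a fully generic set of size 5 gives K ≈ 3.0000.

|A| = 5, |A + A| = 11, K = 11/5.


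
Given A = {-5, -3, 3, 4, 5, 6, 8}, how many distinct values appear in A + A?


A + A = {a + a' : a, a' ∈ A}; |A| = 7.
General bounds: 2|A| - 1 ≤ |A + A| ≤ |A|(|A|+1)/2, i.e. 13 ≤ |A + A| ≤ 28.
Lower bound 2|A|-1 is attained iff A is an arithmetic progression.
Enumerate sums a + a' for a ≤ a' (symmetric, so this suffices):
a = -5: -5+-5=-10, -5+-3=-8, -5+3=-2, -5+4=-1, -5+5=0, -5+6=1, -5+8=3
a = -3: -3+-3=-6, -3+3=0, -3+4=1, -3+5=2, -3+6=3, -3+8=5
a = 3: 3+3=6, 3+4=7, 3+5=8, 3+6=9, 3+8=11
a = 4: 4+4=8, 4+5=9, 4+6=10, 4+8=12
a = 5: 5+5=10, 5+6=11, 5+8=13
a = 6: 6+6=12, 6+8=14
a = 8: 8+8=16
Distinct sums: {-10, -8, -6, -2, -1, 0, 1, 2, 3, 5, 6, 7, 8, 9, 10, 11, 12, 13, 14, 16}
|A + A| = 20

|A + A| = 20


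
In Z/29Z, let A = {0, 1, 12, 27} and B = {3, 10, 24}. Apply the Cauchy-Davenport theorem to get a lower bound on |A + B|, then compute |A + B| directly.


Cauchy-Davenport: |A + B| ≥ min(p, |A| + |B| - 1) for A, B nonempty in Z/pZ.
|A| = 4, |B| = 3, p = 29.
CD lower bound = min(29, 4 + 3 - 1) = min(29, 6) = 6.
Compute A + B mod 29 directly:
a = 0: 0+3=3, 0+10=10, 0+24=24
a = 1: 1+3=4, 1+10=11, 1+24=25
a = 12: 12+3=15, 12+10=22, 12+24=7
a = 27: 27+3=1, 27+10=8, 27+24=22
A + B = {1, 3, 4, 7, 8, 10, 11, 15, 22, 24, 25}, so |A + B| = 11.
Verify: 11 ≥ 6? Yes ✓.

CD lower bound = 6, actual |A + B| = 11.


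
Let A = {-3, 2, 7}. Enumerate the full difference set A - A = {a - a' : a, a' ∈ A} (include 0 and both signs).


A - A = {a - a' : a, a' ∈ A}.
Compute a - a' for each ordered pair (a, a'):
a = -3: -3--3=0, -3-2=-5, -3-7=-10
a = 2: 2--3=5, 2-2=0, 2-7=-5
a = 7: 7--3=10, 7-2=5, 7-7=0
Collecting distinct values (and noting 0 appears from a-a):
A - A = {-10, -5, 0, 5, 10}
|A - A| = 5

A - A = {-10, -5, 0, 5, 10}


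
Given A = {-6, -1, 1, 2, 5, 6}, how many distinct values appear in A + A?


A + A = {a + a' : a, a' ∈ A}; |A| = 6.
General bounds: 2|A| - 1 ≤ |A + A| ≤ |A|(|A|+1)/2, i.e. 11 ≤ |A + A| ≤ 21.
Lower bound 2|A|-1 is attained iff A is an arithmetic progression.
Enumerate sums a + a' for a ≤ a' (symmetric, so this suffices):
a = -6: -6+-6=-12, -6+-1=-7, -6+1=-5, -6+2=-4, -6+5=-1, -6+6=0
a = -1: -1+-1=-2, -1+1=0, -1+2=1, -1+5=4, -1+6=5
a = 1: 1+1=2, 1+2=3, 1+5=6, 1+6=7
a = 2: 2+2=4, 2+5=7, 2+6=8
a = 5: 5+5=10, 5+6=11
a = 6: 6+6=12
Distinct sums: {-12, -7, -5, -4, -2, -1, 0, 1, 2, 3, 4, 5, 6, 7, 8, 10, 11, 12}
|A + A| = 18

|A + A| = 18


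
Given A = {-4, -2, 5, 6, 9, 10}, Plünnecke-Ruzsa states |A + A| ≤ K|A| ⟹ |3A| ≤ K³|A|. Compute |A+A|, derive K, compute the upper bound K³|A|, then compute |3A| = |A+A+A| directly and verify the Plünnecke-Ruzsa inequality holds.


|A| = 6.
Step 1: Compute A + A by enumerating all 36 pairs.
A + A = {-8, -6, -4, 1, 2, 3, 4, 5, 6, 7, 8, 10, 11, 12, 14, 15, 16, 18, 19, 20}, so |A + A| = 20.
Step 2: Doubling constant K = |A + A|/|A| = 20/6 = 20/6 ≈ 3.3333.
Step 3: Plünnecke-Ruzsa gives |3A| ≤ K³·|A| = (3.3333)³ · 6 ≈ 222.2222.
Step 4: Compute 3A = A + A + A directly by enumerating all triples (a,b,c) ∈ A³; |3A| = 38.
Step 5: Check 38 ≤ 222.2222? Yes ✓.

K = 20/6, Plünnecke-Ruzsa bound K³|A| ≈ 222.2222, |3A| = 38, inequality holds.


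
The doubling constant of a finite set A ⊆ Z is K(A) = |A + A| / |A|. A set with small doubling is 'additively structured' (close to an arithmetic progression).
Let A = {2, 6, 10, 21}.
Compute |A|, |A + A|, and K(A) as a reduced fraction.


|A| = 4.
Compute A + A by enumerating all 16 pairs.
A + A = {4, 8, 12, 16, 20, 23, 27, 31, 42}, so |A + A| = 9.
K = |A + A| / |A| = 9/4 (already in lowest terms) ≈ 2.2500.
Reference: AP of size 4 gives K = 7/4 ≈ 1.7500; a fully generic set of size 4 gives K ≈ 2.5000.

|A| = 4, |A + A| = 9, K = 9/4.


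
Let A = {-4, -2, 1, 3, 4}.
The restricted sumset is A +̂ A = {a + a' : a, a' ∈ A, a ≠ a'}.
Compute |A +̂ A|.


Restricted sumset: A +̂ A = {a + a' : a ∈ A, a' ∈ A, a ≠ a'}.
Equivalently, take A + A and drop any sum 2a that is achievable ONLY as a + a for a ∈ A (i.e. sums representable only with equal summands).
Enumerate pairs (a, a') with a < a' (symmetric, so each unordered pair gives one sum; this covers all a ≠ a'):
  -4 + -2 = -6
  -4 + 1 = -3
  -4 + 3 = -1
  -4 + 4 = 0
  -2 + 1 = -1
  -2 + 3 = 1
  -2 + 4 = 2
  1 + 3 = 4
  1 + 4 = 5
  3 + 4 = 7
Collected distinct sums: {-6, -3, -1, 0, 1, 2, 4, 5, 7}
|A +̂ A| = 9
(Reference bound: |A +̂ A| ≥ 2|A| - 3 for |A| ≥ 2, with |A| = 5 giving ≥ 7.)

|A +̂ A| = 9


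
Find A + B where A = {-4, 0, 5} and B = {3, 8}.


A + B = {a + b : a ∈ A, b ∈ B}.
Enumerate all |A|·|B| = 3·2 = 6 pairs (a, b) and collect distinct sums.
a = -4: -4+3=-1, -4+8=4
a = 0: 0+3=3, 0+8=8
a = 5: 5+3=8, 5+8=13
Collecting distinct sums: A + B = {-1, 3, 4, 8, 13}
|A + B| = 5

A + B = {-1, 3, 4, 8, 13}


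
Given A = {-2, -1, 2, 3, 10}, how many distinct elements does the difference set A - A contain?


A - A = {a - a' : a, a' ∈ A}; |A| = 5.
Bounds: 2|A|-1 ≤ |A - A| ≤ |A|² - |A| + 1, i.e. 9 ≤ |A - A| ≤ 21.
Note: 0 ∈ A - A always (from a - a). The set is symmetric: if d ∈ A - A then -d ∈ A - A.
Enumerate nonzero differences d = a - a' with a > a' (then include -d):
Positive differences: {1, 3, 4, 5, 7, 8, 11, 12}
Full difference set: {0} ∪ (positive diffs) ∪ (negative diffs).
|A - A| = 1 + 2·8 = 17 (matches direct enumeration: 17).

|A - A| = 17


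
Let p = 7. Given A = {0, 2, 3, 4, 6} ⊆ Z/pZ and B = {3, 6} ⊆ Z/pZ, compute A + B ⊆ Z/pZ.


Work in Z/7Z: reduce every sum a + b modulo 7.
Enumerate all 10 pairs:
a = 0: 0+3=3, 0+6=6
a = 2: 2+3=5, 2+6=1
a = 3: 3+3=6, 3+6=2
a = 4: 4+3=0, 4+6=3
a = 6: 6+3=2, 6+6=5
Distinct residues collected: {0, 1, 2, 3, 5, 6}
|A + B| = 6 (out of 7 total residues).

A + B = {0, 1, 2, 3, 5, 6}


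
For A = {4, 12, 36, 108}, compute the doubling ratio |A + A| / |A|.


|A| = 4.
Compute A + A by enumerating all 16 pairs.
A + A = {8, 16, 24, 40, 48, 72, 112, 120, 144, 216}, so |A + A| = 10.
K = |A + A| / |A| = 10/4 = 5/2 ≈ 2.5000.
Reference: AP of size 4 gives K = 7/4 ≈ 1.7500; a fully generic set of size 4 gives K ≈ 2.5000.

|A| = 4, |A + A| = 10, K = 10/4 = 5/2.


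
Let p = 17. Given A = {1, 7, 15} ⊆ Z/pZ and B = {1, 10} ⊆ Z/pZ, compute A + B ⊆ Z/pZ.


Work in Z/17Z: reduce every sum a + b modulo 17.
Enumerate all 6 pairs:
a = 1: 1+1=2, 1+10=11
a = 7: 7+1=8, 7+10=0
a = 15: 15+1=16, 15+10=8
Distinct residues collected: {0, 2, 8, 11, 16}
|A + B| = 5 (out of 17 total residues).

A + B = {0, 2, 8, 11, 16}


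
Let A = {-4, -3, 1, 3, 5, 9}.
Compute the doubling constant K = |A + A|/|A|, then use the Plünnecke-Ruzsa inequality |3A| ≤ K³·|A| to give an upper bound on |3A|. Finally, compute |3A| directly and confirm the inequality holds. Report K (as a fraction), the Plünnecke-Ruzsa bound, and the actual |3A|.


|A| = 6.
Step 1: Compute A + A by enumerating all 36 pairs.
A + A = {-8, -7, -6, -3, -2, -1, 0, 1, 2, 4, 5, 6, 8, 10, 12, 14, 18}, so |A + A| = 17.
Step 2: Doubling constant K = |A + A|/|A| = 17/6 = 17/6 ≈ 2.8333.
Step 3: Plünnecke-Ruzsa gives |3A| ≤ K³·|A| = (2.8333)³ · 6 ≈ 136.4722.
Step 4: Compute 3A = A + A + A directly by enumerating all triples (a,b,c) ∈ A³; |3A| = 31.
Step 5: Check 31 ≤ 136.4722? Yes ✓.

K = 17/6, Plünnecke-Ruzsa bound K³|A| ≈ 136.4722, |3A| = 31, inequality holds.


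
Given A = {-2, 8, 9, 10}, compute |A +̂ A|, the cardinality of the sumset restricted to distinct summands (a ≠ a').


Restricted sumset: A +̂ A = {a + a' : a ∈ A, a' ∈ A, a ≠ a'}.
Equivalently, take A + A and drop any sum 2a that is achievable ONLY as a + a for a ∈ A (i.e. sums representable only with equal summands).
Enumerate pairs (a, a') with a < a' (symmetric, so each unordered pair gives one sum; this covers all a ≠ a'):
  -2 + 8 = 6
  -2 + 9 = 7
  -2 + 10 = 8
  8 + 9 = 17
  8 + 10 = 18
  9 + 10 = 19
Collected distinct sums: {6, 7, 8, 17, 18, 19}
|A +̂ A| = 6
(Reference bound: |A +̂ A| ≥ 2|A| - 3 for |A| ≥ 2, with |A| = 4 giving ≥ 5.)

|A +̂ A| = 6


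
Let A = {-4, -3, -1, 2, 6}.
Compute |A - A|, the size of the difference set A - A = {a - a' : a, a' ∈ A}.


A - A = {a - a' : a, a' ∈ A}; |A| = 5.
Bounds: 2|A|-1 ≤ |A - A| ≤ |A|² - |A| + 1, i.e. 9 ≤ |A - A| ≤ 21.
Note: 0 ∈ A - A always (from a - a). The set is symmetric: if d ∈ A - A then -d ∈ A - A.
Enumerate nonzero differences d = a - a' with a > a' (then include -d):
Positive differences: {1, 2, 3, 4, 5, 6, 7, 9, 10}
Full difference set: {0} ∪ (positive diffs) ∪ (negative diffs).
|A - A| = 1 + 2·9 = 19 (matches direct enumeration: 19).

|A - A| = 19


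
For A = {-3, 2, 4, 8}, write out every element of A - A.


A - A = {a - a' : a, a' ∈ A}.
Compute a - a' for each ordered pair (a, a'):
a = -3: -3--3=0, -3-2=-5, -3-4=-7, -3-8=-11
a = 2: 2--3=5, 2-2=0, 2-4=-2, 2-8=-6
a = 4: 4--3=7, 4-2=2, 4-4=0, 4-8=-4
a = 8: 8--3=11, 8-2=6, 8-4=4, 8-8=0
Collecting distinct values (and noting 0 appears from a-a):
A - A = {-11, -7, -6, -5, -4, -2, 0, 2, 4, 5, 6, 7, 11}
|A - A| = 13

A - A = {-11, -7, -6, -5, -4, -2, 0, 2, 4, 5, 6, 7, 11}


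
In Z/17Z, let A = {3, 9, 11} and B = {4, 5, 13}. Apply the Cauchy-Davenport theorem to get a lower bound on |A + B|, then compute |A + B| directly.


Cauchy-Davenport: |A + B| ≥ min(p, |A| + |B| - 1) for A, B nonempty in Z/pZ.
|A| = 3, |B| = 3, p = 17.
CD lower bound = min(17, 3 + 3 - 1) = min(17, 5) = 5.
Compute A + B mod 17 directly:
a = 3: 3+4=7, 3+5=8, 3+13=16
a = 9: 9+4=13, 9+5=14, 9+13=5
a = 11: 11+4=15, 11+5=16, 11+13=7
A + B = {5, 7, 8, 13, 14, 15, 16}, so |A + B| = 7.
Verify: 7 ≥ 5? Yes ✓.

CD lower bound = 5, actual |A + B| = 7.


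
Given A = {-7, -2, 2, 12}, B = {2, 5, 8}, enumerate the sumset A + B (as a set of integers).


A + B = {a + b : a ∈ A, b ∈ B}.
Enumerate all |A|·|B| = 4·3 = 12 pairs (a, b) and collect distinct sums.
a = -7: -7+2=-5, -7+5=-2, -7+8=1
a = -2: -2+2=0, -2+5=3, -2+8=6
a = 2: 2+2=4, 2+5=7, 2+8=10
a = 12: 12+2=14, 12+5=17, 12+8=20
Collecting distinct sums: A + B = {-5, -2, 0, 1, 3, 4, 6, 7, 10, 14, 17, 20}
|A + B| = 12

A + B = {-5, -2, 0, 1, 3, 4, 6, 7, 10, 14, 17, 20}


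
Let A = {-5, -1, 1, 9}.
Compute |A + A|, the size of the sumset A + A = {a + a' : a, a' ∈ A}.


A + A = {a + a' : a, a' ∈ A}; |A| = 4.
General bounds: 2|A| - 1 ≤ |A + A| ≤ |A|(|A|+1)/2, i.e. 7 ≤ |A + A| ≤ 10.
Lower bound 2|A|-1 is attained iff A is an arithmetic progression.
Enumerate sums a + a' for a ≤ a' (symmetric, so this suffices):
a = -5: -5+-5=-10, -5+-1=-6, -5+1=-4, -5+9=4
a = -1: -1+-1=-2, -1+1=0, -1+9=8
a = 1: 1+1=2, 1+9=10
a = 9: 9+9=18
Distinct sums: {-10, -6, -4, -2, 0, 2, 4, 8, 10, 18}
|A + A| = 10

|A + A| = 10


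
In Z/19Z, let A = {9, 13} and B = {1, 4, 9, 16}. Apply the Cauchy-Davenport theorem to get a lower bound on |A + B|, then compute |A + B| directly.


Cauchy-Davenport: |A + B| ≥ min(p, |A| + |B| - 1) for A, B nonempty in Z/pZ.
|A| = 2, |B| = 4, p = 19.
CD lower bound = min(19, 2 + 4 - 1) = min(19, 5) = 5.
Compute A + B mod 19 directly:
a = 9: 9+1=10, 9+4=13, 9+9=18, 9+16=6
a = 13: 13+1=14, 13+4=17, 13+9=3, 13+16=10
A + B = {3, 6, 10, 13, 14, 17, 18}, so |A + B| = 7.
Verify: 7 ≥ 5? Yes ✓.

CD lower bound = 5, actual |A + B| = 7.


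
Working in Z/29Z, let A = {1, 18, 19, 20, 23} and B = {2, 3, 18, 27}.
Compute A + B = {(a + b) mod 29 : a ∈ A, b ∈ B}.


Work in Z/29Z: reduce every sum a + b modulo 29.
Enumerate all 20 pairs:
a = 1: 1+2=3, 1+3=4, 1+18=19, 1+27=28
a = 18: 18+2=20, 18+3=21, 18+18=7, 18+27=16
a = 19: 19+2=21, 19+3=22, 19+18=8, 19+27=17
a = 20: 20+2=22, 20+3=23, 20+18=9, 20+27=18
a = 23: 23+2=25, 23+3=26, 23+18=12, 23+27=21
Distinct residues collected: {3, 4, 7, 8, 9, 12, 16, 17, 18, 19, 20, 21, 22, 23, 25, 26, 28}
|A + B| = 17 (out of 29 total residues).

A + B = {3, 4, 7, 8, 9, 12, 16, 17, 18, 19, 20, 21, 22, 23, 25, 26, 28}


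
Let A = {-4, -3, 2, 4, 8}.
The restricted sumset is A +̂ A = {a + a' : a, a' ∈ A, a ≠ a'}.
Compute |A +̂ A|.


Restricted sumset: A +̂ A = {a + a' : a ∈ A, a' ∈ A, a ≠ a'}.
Equivalently, take A + A and drop any sum 2a that is achievable ONLY as a + a for a ∈ A (i.e. sums representable only with equal summands).
Enumerate pairs (a, a') with a < a' (symmetric, so each unordered pair gives one sum; this covers all a ≠ a'):
  -4 + -3 = -7
  -4 + 2 = -2
  -4 + 4 = 0
  -4 + 8 = 4
  -3 + 2 = -1
  -3 + 4 = 1
  -3 + 8 = 5
  2 + 4 = 6
  2 + 8 = 10
  4 + 8 = 12
Collected distinct sums: {-7, -2, -1, 0, 1, 4, 5, 6, 10, 12}
|A +̂ A| = 10
(Reference bound: |A +̂ A| ≥ 2|A| - 3 for |A| ≥ 2, with |A| = 5 giving ≥ 7.)

|A +̂ A| = 10


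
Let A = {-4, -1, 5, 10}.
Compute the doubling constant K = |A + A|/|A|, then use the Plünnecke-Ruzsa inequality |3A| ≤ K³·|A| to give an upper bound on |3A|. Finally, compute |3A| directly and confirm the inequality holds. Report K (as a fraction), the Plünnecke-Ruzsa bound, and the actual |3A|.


|A| = 4.
Step 1: Compute A + A by enumerating all 16 pairs.
A + A = {-8, -5, -2, 1, 4, 6, 9, 10, 15, 20}, so |A + A| = 10.
Step 2: Doubling constant K = |A + A|/|A| = 10/4 = 10/4 ≈ 2.5000.
Step 3: Plünnecke-Ruzsa gives |3A| ≤ K³·|A| = (2.5000)³ · 4 ≈ 62.5000.
Step 4: Compute 3A = A + A + A directly by enumerating all triples (a,b,c) ∈ A³; |3A| = 19.
Step 5: Check 19 ≤ 62.5000? Yes ✓.

K = 10/4, Plünnecke-Ruzsa bound K³|A| ≈ 62.5000, |3A| = 19, inequality holds.


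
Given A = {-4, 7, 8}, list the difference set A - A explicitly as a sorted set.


A - A = {a - a' : a, a' ∈ A}.
Compute a - a' for each ordered pair (a, a'):
a = -4: -4--4=0, -4-7=-11, -4-8=-12
a = 7: 7--4=11, 7-7=0, 7-8=-1
a = 8: 8--4=12, 8-7=1, 8-8=0
Collecting distinct values (and noting 0 appears from a-a):
A - A = {-12, -11, -1, 0, 1, 11, 12}
|A - A| = 7

A - A = {-12, -11, -1, 0, 1, 11, 12}


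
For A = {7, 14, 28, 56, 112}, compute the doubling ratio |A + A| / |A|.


|A| = 5.
Compute A + A by enumerating all 25 pairs.
A + A = {14, 21, 28, 35, 42, 56, 63, 70, 84, 112, 119, 126, 140, 168, 224}, so |A + A| = 15.
K = |A + A| / |A| = 15/5 = 3/1 ≈ 3.0000.
Reference: AP of size 5 gives K = 9/5 ≈ 1.8000; a fully generic set of size 5 gives K ≈ 3.0000.

|A| = 5, |A + A| = 15, K = 15/5 = 3/1.


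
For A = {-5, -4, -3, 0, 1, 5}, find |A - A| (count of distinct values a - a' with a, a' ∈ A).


A - A = {a - a' : a, a' ∈ A}; |A| = 6.
Bounds: 2|A|-1 ≤ |A - A| ≤ |A|² - |A| + 1, i.e. 11 ≤ |A - A| ≤ 31.
Note: 0 ∈ A - A always (from a - a). The set is symmetric: if d ∈ A - A then -d ∈ A - A.
Enumerate nonzero differences d = a - a' with a > a' (then include -d):
Positive differences: {1, 2, 3, 4, 5, 6, 8, 9, 10}
Full difference set: {0} ∪ (positive diffs) ∪ (negative diffs).
|A - A| = 1 + 2·9 = 19 (matches direct enumeration: 19).

|A - A| = 19


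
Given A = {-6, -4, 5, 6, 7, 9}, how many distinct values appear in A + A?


A + A = {a + a' : a, a' ∈ A}; |A| = 6.
General bounds: 2|A| - 1 ≤ |A + A| ≤ |A|(|A|+1)/2, i.e. 11 ≤ |A + A| ≤ 21.
Lower bound 2|A|-1 is attained iff A is an arithmetic progression.
Enumerate sums a + a' for a ≤ a' (symmetric, so this suffices):
a = -6: -6+-6=-12, -6+-4=-10, -6+5=-1, -6+6=0, -6+7=1, -6+9=3
a = -4: -4+-4=-8, -4+5=1, -4+6=2, -4+7=3, -4+9=5
a = 5: 5+5=10, 5+6=11, 5+7=12, 5+9=14
a = 6: 6+6=12, 6+7=13, 6+9=15
a = 7: 7+7=14, 7+9=16
a = 9: 9+9=18
Distinct sums: {-12, -10, -8, -1, 0, 1, 2, 3, 5, 10, 11, 12, 13, 14, 15, 16, 18}
|A + A| = 17

|A + A| = 17


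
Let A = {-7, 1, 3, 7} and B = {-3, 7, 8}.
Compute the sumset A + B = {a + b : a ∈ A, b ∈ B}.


A + B = {a + b : a ∈ A, b ∈ B}.
Enumerate all |A|·|B| = 4·3 = 12 pairs (a, b) and collect distinct sums.
a = -7: -7+-3=-10, -7+7=0, -7+8=1
a = 1: 1+-3=-2, 1+7=8, 1+8=9
a = 3: 3+-3=0, 3+7=10, 3+8=11
a = 7: 7+-3=4, 7+7=14, 7+8=15
Collecting distinct sums: A + B = {-10, -2, 0, 1, 4, 8, 9, 10, 11, 14, 15}
|A + B| = 11

A + B = {-10, -2, 0, 1, 4, 8, 9, 10, 11, 14, 15}


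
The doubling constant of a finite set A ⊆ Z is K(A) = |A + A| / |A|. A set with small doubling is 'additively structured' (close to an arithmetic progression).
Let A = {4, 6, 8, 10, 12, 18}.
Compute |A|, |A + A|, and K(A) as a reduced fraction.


|A| = 6.
Compute A + A by enumerating all 36 pairs.
A + A = {8, 10, 12, 14, 16, 18, 20, 22, 24, 26, 28, 30, 36}, so |A + A| = 13.
K = |A + A| / |A| = 13/6 (already in lowest terms) ≈ 2.1667.
Reference: AP of size 6 gives K = 11/6 ≈ 1.8333; a fully generic set of size 6 gives K ≈ 3.5000.

|A| = 6, |A + A| = 13, K = 13/6.


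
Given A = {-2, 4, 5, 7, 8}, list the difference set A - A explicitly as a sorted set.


A - A = {a - a' : a, a' ∈ A}.
Compute a - a' for each ordered pair (a, a'):
a = -2: -2--2=0, -2-4=-6, -2-5=-7, -2-7=-9, -2-8=-10
a = 4: 4--2=6, 4-4=0, 4-5=-1, 4-7=-3, 4-8=-4
a = 5: 5--2=7, 5-4=1, 5-5=0, 5-7=-2, 5-8=-3
a = 7: 7--2=9, 7-4=3, 7-5=2, 7-7=0, 7-8=-1
a = 8: 8--2=10, 8-4=4, 8-5=3, 8-7=1, 8-8=0
Collecting distinct values (and noting 0 appears from a-a):
A - A = {-10, -9, -7, -6, -4, -3, -2, -1, 0, 1, 2, 3, 4, 6, 7, 9, 10}
|A - A| = 17

A - A = {-10, -9, -7, -6, -4, -3, -2, -1, 0, 1, 2, 3, 4, 6, 7, 9, 10}


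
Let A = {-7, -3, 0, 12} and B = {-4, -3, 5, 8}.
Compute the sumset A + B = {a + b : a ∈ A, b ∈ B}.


A + B = {a + b : a ∈ A, b ∈ B}.
Enumerate all |A|·|B| = 4·4 = 16 pairs (a, b) and collect distinct sums.
a = -7: -7+-4=-11, -7+-3=-10, -7+5=-2, -7+8=1
a = -3: -3+-4=-7, -3+-3=-6, -3+5=2, -3+8=5
a = 0: 0+-4=-4, 0+-3=-3, 0+5=5, 0+8=8
a = 12: 12+-4=8, 12+-3=9, 12+5=17, 12+8=20
Collecting distinct sums: A + B = {-11, -10, -7, -6, -4, -3, -2, 1, 2, 5, 8, 9, 17, 20}
|A + B| = 14

A + B = {-11, -10, -7, -6, -4, -3, -2, 1, 2, 5, 8, 9, 17, 20}


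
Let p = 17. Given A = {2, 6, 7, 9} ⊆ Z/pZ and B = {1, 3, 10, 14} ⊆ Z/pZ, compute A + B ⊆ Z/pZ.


Work in Z/17Z: reduce every sum a + b modulo 17.
Enumerate all 16 pairs:
a = 2: 2+1=3, 2+3=5, 2+10=12, 2+14=16
a = 6: 6+1=7, 6+3=9, 6+10=16, 6+14=3
a = 7: 7+1=8, 7+3=10, 7+10=0, 7+14=4
a = 9: 9+1=10, 9+3=12, 9+10=2, 9+14=6
Distinct residues collected: {0, 2, 3, 4, 5, 6, 7, 8, 9, 10, 12, 16}
|A + B| = 12 (out of 17 total residues).

A + B = {0, 2, 3, 4, 5, 6, 7, 8, 9, 10, 12, 16}


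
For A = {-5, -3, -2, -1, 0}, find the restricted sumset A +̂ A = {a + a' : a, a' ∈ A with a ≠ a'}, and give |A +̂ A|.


Restricted sumset: A +̂ A = {a + a' : a ∈ A, a' ∈ A, a ≠ a'}.
Equivalently, take A + A and drop any sum 2a that is achievable ONLY as a + a for a ∈ A (i.e. sums representable only with equal summands).
Enumerate pairs (a, a') with a < a' (symmetric, so each unordered pair gives one sum; this covers all a ≠ a'):
  -5 + -3 = -8
  -5 + -2 = -7
  -5 + -1 = -6
  -5 + 0 = -5
  -3 + -2 = -5
  -3 + -1 = -4
  -3 + 0 = -3
  -2 + -1 = -3
  -2 + 0 = -2
  -1 + 0 = -1
Collected distinct sums: {-8, -7, -6, -5, -4, -3, -2, -1}
|A +̂ A| = 8
(Reference bound: |A +̂ A| ≥ 2|A| - 3 for |A| ≥ 2, with |A| = 5 giving ≥ 7.)

|A +̂ A| = 8


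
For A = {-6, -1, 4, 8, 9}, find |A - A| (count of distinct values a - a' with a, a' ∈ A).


A - A = {a - a' : a, a' ∈ A}; |A| = 5.
Bounds: 2|A|-1 ≤ |A - A| ≤ |A|² - |A| + 1, i.e. 9 ≤ |A - A| ≤ 21.
Note: 0 ∈ A - A always (from a - a). The set is symmetric: if d ∈ A - A then -d ∈ A - A.
Enumerate nonzero differences d = a - a' with a > a' (then include -d):
Positive differences: {1, 4, 5, 9, 10, 14, 15}
Full difference set: {0} ∪ (positive diffs) ∪ (negative diffs).
|A - A| = 1 + 2·7 = 15 (matches direct enumeration: 15).

|A - A| = 15


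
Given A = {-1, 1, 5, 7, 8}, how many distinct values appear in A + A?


A + A = {a + a' : a, a' ∈ A}; |A| = 5.
General bounds: 2|A| - 1 ≤ |A + A| ≤ |A|(|A|+1)/2, i.e. 9 ≤ |A + A| ≤ 15.
Lower bound 2|A|-1 is attained iff A is an arithmetic progression.
Enumerate sums a + a' for a ≤ a' (symmetric, so this suffices):
a = -1: -1+-1=-2, -1+1=0, -1+5=4, -1+7=6, -1+8=7
a = 1: 1+1=2, 1+5=6, 1+7=8, 1+8=9
a = 5: 5+5=10, 5+7=12, 5+8=13
a = 7: 7+7=14, 7+8=15
a = 8: 8+8=16
Distinct sums: {-2, 0, 2, 4, 6, 7, 8, 9, 10, 12, 13, 14, 15, 16}
|A + A| = 14

|A + A| = 14


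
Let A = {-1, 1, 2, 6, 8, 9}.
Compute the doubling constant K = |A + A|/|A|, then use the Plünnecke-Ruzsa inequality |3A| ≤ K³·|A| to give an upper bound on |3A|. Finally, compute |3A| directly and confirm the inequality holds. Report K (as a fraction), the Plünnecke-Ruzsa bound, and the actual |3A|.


|A| = 6.
Step 1: Compute A + A by enumerating all 36 pairs.
A + A = {-2, 0, 1, 2, 3, 4, 5, 7, 8, 9, 10, 11, 12, 14, 15, 16, 17, 18}, so |A + A| = 18.
Step 2: Doubling constant K = |A + A|/|A| = 18/6 = 18/6 ≈ 3.0000.
Step 3: Plünnecke-Ruzsa gives |3A| ≤ K³·|A| = (3.0000)³ · 6 ≈ 162.0000.
Step 4: Compute 3A = A + A + A directly by enumerating all triples (a,b,c) ∈ A³; |3A| = 30.
Step 5: Check 30 ≤ 162.0000? Yes ✓.

K = 18/6, Plünnecke-Ruzsa bound K³|A| ≈ 162.0000, |3A| = 30, inequality holds.


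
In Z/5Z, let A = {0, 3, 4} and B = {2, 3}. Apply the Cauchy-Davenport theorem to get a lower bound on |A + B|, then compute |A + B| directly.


Cauchy-Davenport: |A + B| ≥ min(p, |A| + |B| - 1) for A, B nonempty in Z/pZ.
|A| = 3, |B| = 2, p = 5.
CD lower bound = min(5, 3 + 2 - 1) = min(5, 4) = 4.
Compute A + B mod 5 directly:
a = 0: 0+2=2, 0+3=3
a = 3: 3+2=0, 3+3=1
a = 4: 4+2=1, 4+3=2
A + B = {0, 1, 2, 3}, so |A + B| = 4.
Verify: 4 ≥ 4? Yes ✓.

CD lower bound = 4, actual |A + B| = 4.


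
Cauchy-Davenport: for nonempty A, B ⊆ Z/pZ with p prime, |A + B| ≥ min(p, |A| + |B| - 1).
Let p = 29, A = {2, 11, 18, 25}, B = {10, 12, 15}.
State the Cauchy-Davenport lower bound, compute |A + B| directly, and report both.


Cauchy-Davenport: |A + B| ≥ min(p, |A| + |B| - 1) for A, B nonempty in Z/pZ.
|A| = 4, |B| = 3, p = 29.
CD lower bound = min(29, 4 + 3 - 1) = min(29, 6) = 6.
Compute A + B mod 29 directly:
a = 2: 2+10=12, 2+12=14, 2+15=17
a = 11: 11+10=21, 11+12=23, 11+15=26
a = 18: 18+10=28, 18+12=1, 18+15=4
a = 25: 25+10=6, 25+12=8, 25+15=11
A + B = {1, 4, 6, 8, 11, 12, 14, 17, 21, 23, 26, 28}, so |A + B| = 12.
Verify: 12 ≥ 6? Yes ✓.

CD lower bound = 6, actual |A + B| = 12.


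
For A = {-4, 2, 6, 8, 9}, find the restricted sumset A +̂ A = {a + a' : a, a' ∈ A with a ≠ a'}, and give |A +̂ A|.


Restricted sumset: A +̂ A = {a + a' : a ∈ A, a' ∈ A, a ≠ a'}.
Equivalently, take A + A and drop any sum 2a that is achievable ONLY as a + a for a ∈ A (i.e. sums representable only with equal summands).
Enumerate pairs (a, a') with a < a' (symmetric, so each unordered pair gives one sum; this covers all a ≠ a'):
  -4 + 2 = -2
  -4 + 6 = 2
  -4 + 8 = 4
  -4 + 9 = 5
  2 + 6 = 8
  2 + 8 = 10
  2 + 9 = 11
  6 + 8 = 14
  6 + 9 = 15
  8 + 9 = 17
Collected distinct sums: {-2, 2, 4, 5, 8, 10, 11, 14, 15, 17}
|A +̂ A| = 10
(Reference bound: |A +̂ A| ≥ 2|A| - 3 for |A| ≥ 2, with |A| = 5 giving ≥ 7.)

|A +̂ A| = 10


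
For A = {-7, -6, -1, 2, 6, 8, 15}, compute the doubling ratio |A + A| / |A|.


|A| = 7.
Compute A + A by enumerating all 49 pairs.
A + A = {-14, -13, -12, -8, -7, -5, -4, -2, -1, 0, 1, 2, 4, 5, 7, 8, 9, 10, 12, 14, 16, 17, 21, 23, 30}, so |A + A| = 25.
K = |A + A| / |A| = 25/7 (already in lowest terms) ≈ 3.5714.
Reference: AP of size 7 gives K = 13/7 ≈ 1.8571; a fully generic set of size 7 gives K ≈ 4.0000.

|A| = 7, |A + A| = 25, K = 25/7.


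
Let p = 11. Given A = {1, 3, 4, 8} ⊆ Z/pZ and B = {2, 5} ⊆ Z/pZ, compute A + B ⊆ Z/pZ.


Work in Z/11Z: reduce every sum a + b modulo 11.
Enumerate all 8 pairs:
a = 1: 1+2=3, 1+5=6
a = 3: 3+2=5, 3+5=8
a = 4: 4+2=6, 4+5=9
a = 8: 8+2=10, 8+5=2
Distinct residues collected: {2, 3, 5, 6, 8, 9, 10}
|A + B| = 7 (out of 11 total residues).

A + B = {2, 3, 5, 6, 8, 9, 10}


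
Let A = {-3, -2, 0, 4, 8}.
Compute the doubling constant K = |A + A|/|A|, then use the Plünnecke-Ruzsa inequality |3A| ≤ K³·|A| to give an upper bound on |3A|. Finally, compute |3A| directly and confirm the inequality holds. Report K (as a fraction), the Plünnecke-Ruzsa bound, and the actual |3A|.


|A| = 5.
Step 1: Compute A + A by enumerating all 25 pairs.
A + A = {-6, -5, -4, -3, -2, 0, 1, 2, 4, 5, 6, 8, 12, 16}, so |A + A| = 14.
Step 2: Doubling constant K = |A + A|/|A| = 14/5 = 14/5 ≈ 2.8000.
Step 3: Plünnecke-Ruzsa gives |3A| ≤ K³·|A| = (2.8000)³ · 5 ≈ 109.7600.
Step 4: Compute 3A = A + A + A directly by enumerating all triples (a,b,c) ∈ A³; |3A| = 25.
Step 5: Check 25 ≤ 109.7600? Yes ✓.

K = 14/5, Plünnecke-Ruzsa bound K³|A| ≈ 109.7600, |3A| = 25, inequality holds.


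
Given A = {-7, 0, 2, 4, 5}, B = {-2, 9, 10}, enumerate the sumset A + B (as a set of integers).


A + B = {a + b : a ∈ A, b ∈ B}.
Enumerate all |A|·|B| = 5·3 = 15 pairs (a, b) and collect distinct sums.
a = -7: -7+-2=-9, -7+9=2, -7+10=3
a = 0: 0+-2=-2, 0+9=9, 0+10=10
a = 2: 2+-2=0, 2+9=11, 2+10=12
a = 4: 4+-2=2, 4+9=13, 4+10=14
a = 5: 5+-2=3, 5+9=14, 5+10=15
Collecting distinct sums: A + B = {-9, -2, 0, 2, 3, 9, 10, 11, 12, 13, 14, 15}
|A + B| = 12

A + B = {-9, -2, 0, 2, 3, 9, 10, 11, 12, 13, 14, 15}


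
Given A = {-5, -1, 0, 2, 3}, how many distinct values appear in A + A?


A + A = {a + a' : a, a' ∈ A}; |A| = 5.
General bounds: 2|A| - 1 ≤ |A + A| ≤ |A|(|A|+1)/2, i.e. 9 ≤ |A + A| ≤ 15.
Lower bound 2|A|-1 is attained iff A is an arithmetic progression.
Enumerate sums a + a' for a ≤ a' (symmetric, so this suffices):
a = -5: -5+-5=-10, -5+-1=-6, -5+0=-5, -5+2=-3, -5+3=-2
a = -1: -1+-1=-2, -1+0=-1, -1+2=1, -1+3=2
a = 0: 0+0=0, 0+2=2, 0+3=3
a = 2: 2+2=4, 2+3=5
a = 3: 3+3=6
Distinct sums: {-10, -6, -5, -3, -2, -1, 0, 1, 2, 3, 4, 5, 6}
|A + A| = 13

|A + A| = 13


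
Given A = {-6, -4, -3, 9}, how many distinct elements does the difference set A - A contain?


A - A = {a - a' : a, a' ∈ A}; |A| = 4.
Bounds: 2|A|-1 ≤ |A - A| ≤ |A|² - |A| + 1, i.e. 7 ≤ |A - A| ≤ 13.
Note: 0 ∈ A - A always (from a - a). The set is symmetric: if d ∈ A - A then -d ∈ A - A.
Enumerate nonzero differences d = a - a' with a > a' (then include -d):
Positive differences: {1, 2, 3, 12, 13, 15}
Full difference set: {0} ∪ (positive diffs) ∪ (negative diffs).
|A - A| = 1 + 2·6 = 13 (matches direct enumeration: 13).

|A - A| = 13
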